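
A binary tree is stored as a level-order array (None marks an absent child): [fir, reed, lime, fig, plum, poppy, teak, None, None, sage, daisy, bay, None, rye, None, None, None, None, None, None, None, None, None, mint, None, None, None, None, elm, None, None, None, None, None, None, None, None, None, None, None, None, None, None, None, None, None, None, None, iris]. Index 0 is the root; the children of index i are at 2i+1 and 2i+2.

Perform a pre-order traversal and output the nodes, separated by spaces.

Pre-order visits the node, then its left subtree, then its right subtree.
Visit fir.
At fir: go left to reed.
  Visit reed.
  At reed: go left to fig.
    fig is a leaf — visit fig.
  At reed: go right to plum.
    Visit plum.
    At plum: go left to sage.
      sage is a leaf — visit sage.
    At plum: go right to daisy.
      daisy is a leaf — visit daisy.
At fir: go right to lime.
  Visit lime.
  At lime: go left to poppy.
    Visit poppy.
    At poppy: go left to bay.
      Visit bay.
      At bay: go left to mint.
        Visit mint.
        At mint: no left child.
        At mint: go right to iris.
          iris is a leaf — visit iris.
      At bay: no right child.
    At poppy: no right child.
  At lime: go right to teak.
    Visit teak.
    At teak: go left to rye.
      Visit rye.
      At rye: no left child.
      At rye: go right to elm.
        elm is a leaf — visit elm.
    At teak: no right child.

fir reed fig plum sage daisy lime poppy bay mint iris teak rye elm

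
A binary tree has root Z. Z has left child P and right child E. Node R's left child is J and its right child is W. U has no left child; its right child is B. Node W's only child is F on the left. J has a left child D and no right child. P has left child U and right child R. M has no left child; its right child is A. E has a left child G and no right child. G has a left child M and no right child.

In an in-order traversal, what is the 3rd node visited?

In-order visits the left subtree, then the node, then the right subtree.
At Z: go left to P.
  At P: go left to U.
    At U: no left child.
    Visit U.
    At U: go right to B.
      B is a leaf — visit B.
  Visit P.
  At P: go right to R.
    At R: go left to J.
      At J: go left to D.
        D is a leaf — visit D.
      Visit J.
      At J: no right child.
    Visit R.
    At R: go right to W.
      At W: go left to F.
        F is a leaf — visit F.
      Visit W.
      At W: no right child.
Visit Z.
At Z: go right to E.
  At E: go left to G.
    At G: go left to M.
      At M: no left child.
      Visit M.
      At M: go right to A.
        A is a leaf — visit A.
    Visit G.
    At G: no right child.
  Visit E.
  At E: no right child.
Full in-order sequence: U, B, P, D, J, R, F, W, Z, M, A, G, E.

P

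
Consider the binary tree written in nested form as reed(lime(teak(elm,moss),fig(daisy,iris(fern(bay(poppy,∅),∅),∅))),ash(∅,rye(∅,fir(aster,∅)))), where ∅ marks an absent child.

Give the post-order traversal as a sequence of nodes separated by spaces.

Post-order visits the left subtree, then the right subtree, then the node.
At reed: go left to lime.
  At lime: go left to teak.
    At teak: go left to elm.
      elm is a leaf — visit elm.
    At teak: go right to moss.
      moss is a leaf — visit moss.
    Visit teak.
  At lime: go right to fig.
    At fig: go left to daisy.
      daisy is a leaf — visit daisy.
    At fig: go right to iris.
      At iris: go left to fern.
        At fern: go left to bay.
          At bay: go left to poppy.
            poppy is a leaf — visit poppy.
          At bay: no right child.
          Visit bay.
        At fern: no right child.
        Visit fern.
      At iris: no right child.
      Visit iris.
    Visit fig.
  Visit lime.
At reed: go right to ash.
  At ash: no left child.
  At ash: go right to rye.
    At rye: no left child.
    At rye: go right to fir.
      At fir: go left to aster.
        aster is a leaf — visit aster.
      At fir: no right child.
      Visit fir.
    Visit rye.
  Visit ash.
Visit reed.

elm moss teak daisy poppy bay fern iris fig lime aster fir rye ash reed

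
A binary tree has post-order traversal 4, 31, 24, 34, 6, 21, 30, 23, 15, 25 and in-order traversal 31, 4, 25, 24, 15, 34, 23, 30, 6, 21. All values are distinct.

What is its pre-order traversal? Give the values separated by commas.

25, 31, 4, 15, 24, 23, 34, 30, 21, 6

The last element of post-order is the root; it splits in-order into left and right subtrees.
Root 25: left subtree has 2 nodes {31, 4}, right has 7 {24, 15, 34, 23, 30, 6, 21}.
  Root 31: left subtree has 0 nodes { }, right has 1 {4}.
  Root 15: left subtree has 1 node {24}, right has 5 {34, 23, 30, 6, 21}.
    Root 23: left subtree has 1 node {34}, right has 3 {30, 6, 21}.
      Root 30: left subtree has 0 nodes { }, right has 2 {6, 21}.
        Root 21: left subtree has 1 node {6}, right has 0 { }.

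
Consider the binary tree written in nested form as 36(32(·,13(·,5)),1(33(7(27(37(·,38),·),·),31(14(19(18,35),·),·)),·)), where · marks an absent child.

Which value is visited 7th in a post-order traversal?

Post-order visits the left subtree, then the right subtree, then the node.
At 36: go left to 32.
  At 32: no left child.
  At 32: go right to 13.
    At 13: no left child.
    At 13: go right to 5.
      5 is a leaf — visit 5.
    Visit 13.
  Visit 32.
At 36: go right to 1.
  At 1: go left to 33.
    At 33: go left to 7.
      At 7: go left to 27.
        At 27: go left to 37.
          At 37: no left child.
          At 37: go right to 38.
            38 is a leaf — visit 38.
          Visit 37.
        At 27: no right child.
        Visit 27.
      At 7: no right child.
      Visit 7.
    At 33: go right to 31.
      At 31: go left to 14.
        At 14: go left to 19.
          At 19: go left to 18.
            18 is a leaf — visit 18.
          At 19: go right to 35.
            35 is a leaf — visit 35.
          Visit 19.
        At 14: no right child.
        Visit 14.
      At 31: no right child.
      Visit 31.
    Visit 33.
  At 1: no right child.
  Visit 1.
Visit 36.
Full post-order sequence: 5, 13, 32, 38, 37, 27, 7, 18, 35, 19, 14, 31, 33, 1, 36.

7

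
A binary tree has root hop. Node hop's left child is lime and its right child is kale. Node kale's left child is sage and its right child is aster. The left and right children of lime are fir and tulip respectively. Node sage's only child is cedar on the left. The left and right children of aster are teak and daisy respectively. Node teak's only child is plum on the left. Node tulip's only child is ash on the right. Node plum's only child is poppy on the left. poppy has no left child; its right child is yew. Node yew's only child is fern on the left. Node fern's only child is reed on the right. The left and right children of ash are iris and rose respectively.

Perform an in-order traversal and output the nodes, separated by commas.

In-order visits the left subtree, then the node, then the right subtree.
At hop: go left to lime.
  At lime: go left to fir.
    fir is a leaf — visit fir.
  Visit lime.
  At lime: go right to tulip.
    At tulip: no left child.
    Visit tulip.
    At tulip: go right to ash.
      At ash: go left to iris.
        iris is a leaf — visit iris.
      Visit ash.
      At ash: go right to rose.
        rose is a leaf — visit rose.
Visit hop.
At hop: go right to kale.
  At kale: go left to sage.
    At sage: go left to cedar.
      cedar is a leaf — visit cedar.
    Visit sage.
    At sage: no right child.
  Visit kale.
  At kale: go right to aster.
    At aster: go left to teak.
      At teak: go left to plum.
        At plum: go left to poppy.
          At poppy: no left child.
          Visit poppy.
          At poppy: go right to yew.
            At yew: go left to fern.
              At fern: no left child.
              Visit fern.
              At fern: go right to reed.
                reed is a leaf — visit reed.
            Visit yew.
            At yew: no right child.
        Visit plum.
        At plum: no right child.
      Visit teak.
      At teak: no right child.
    Visit aster.
    At aster: go right to daisy.
      daisy is a leaf — visit daisy.

fir, lime, tulip, iris, ash, rose, hop, cedar, sage, kale, poppy, fern, reed, yew, plum, teak, aster, daisy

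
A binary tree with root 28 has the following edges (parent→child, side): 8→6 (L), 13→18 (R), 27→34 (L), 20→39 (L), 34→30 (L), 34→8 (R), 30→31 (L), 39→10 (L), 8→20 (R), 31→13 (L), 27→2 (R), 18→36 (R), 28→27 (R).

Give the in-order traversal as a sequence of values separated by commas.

In-order visits the left subtree, then the node, then the right subtree.
At 28: no left child.
Visit 28.
At 28: go right to 27.
  At 27: go left to 34.
    At 34: go left to 30.
      At 30: go left to 31.
        At 31: go left to 13.
          At 13: no left child.
          Visit 13.
          At 13: go right to 18.
            At 18: no left child.
            Visit 18.
            At 18: go right to 36.
              36 is a leaf — visit 36.
        Visit 31.
        At 31: no right child.
      Visit 30.
      At 30: no right child.
    Visit 34.
    At 34: go right to 8.
      At 8: go left to 6.
        6 is a leaf — visit 6.
      Visit 8.
      At 8: go right to 20.
        At 20: go left to 39.
          At 39: go left to 10.
            10 is a leaf — visit 10.
          Visit 39.
          At 39: no right child.
        Visit 20.
        At 20: no right child.
  Visit 27.
  At 27: go right to 2.
    2 is a leaf — visit 2.

28, 13, 18, 36, 31, 30, 34, 6, 8, 10, 39, 20, 27, 2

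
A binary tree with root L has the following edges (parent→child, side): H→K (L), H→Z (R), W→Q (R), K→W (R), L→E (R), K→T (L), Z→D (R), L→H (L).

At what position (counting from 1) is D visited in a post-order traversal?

5

Post-order visits the left subtree, then the right subtree, then the node.
At L: go left to H.
  At H: go left to K.
    At K: go left to T.
      T is a leaf — visit T.
    At K: go right to W.
      At W: no left child.
      At W: go right to Q.
        Q is a leaf — visit Q.
      Visit W.
    Visit K.
  At H: go right to Z.
    At Z: no left child.
    At Z: go right to D.
      D is a leaf — visit D.
    Visit Z.
  Visit H.
At L: go right to E.
  E is a leaf — visit E.
Visit L.
Full post-order sequence: T, Q, W, K, D, Z, H, E, L.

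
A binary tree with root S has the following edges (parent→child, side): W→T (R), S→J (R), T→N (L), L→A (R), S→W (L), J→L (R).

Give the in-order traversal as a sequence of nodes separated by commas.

In-order visits the left subtree, then the node, then the right subtree.
At S: go left to W.
  At W: no left child.
  Visit W.
  At W: go right to T.
    At T: go left to N.
      N is a leaf — visit N.
    Visit T.
    At T: no right child.
Visit S.
At S: go right to J.
  At J: no left child.
  Visit J.
  At J: go right to L.
    At L: no left child.
    Visit L.
    At L: go right to A.
      A is a leaf — visit A.

W, N, T, S, J, L, A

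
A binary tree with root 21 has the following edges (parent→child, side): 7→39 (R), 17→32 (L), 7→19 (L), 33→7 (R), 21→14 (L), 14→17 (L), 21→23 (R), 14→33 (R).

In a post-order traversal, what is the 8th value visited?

Post-order visits the left subtree, then the right subtree, then the node.
At 21: go left to 14.
  At 14: go left to 17.
    At 17: go left to 32.
      32 is a leaf — visit 32.
    At 17: no right child.
    Visit 17.
  At 14: go right to 33.
    At 33: no left child.
    At 33: go right to 7.
      At 7: go left to 19.
        19 is a leaf — visit 19.
      At 7: go right to 39.
        39 is a leaf — visit 39.
      Visit 7.
    Visit 33.
  Visit 14.
At 21: go right to 23.
  23 is a leaf — visit 23.
Visit 21.
Full post-order sequence: 32, 17, 19, 39, 7, 33, 14, 23, 21.

23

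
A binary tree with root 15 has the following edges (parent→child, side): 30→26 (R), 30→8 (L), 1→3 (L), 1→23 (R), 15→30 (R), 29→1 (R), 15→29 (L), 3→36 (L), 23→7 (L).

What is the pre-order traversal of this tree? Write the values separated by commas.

15, 29, 1, 3, 36, 23, 7, 30, 8, 26

Pre-order visits the node, then its left subtree, then its right subtree.
Visit 15.
At 15: go left to 29.
  Visit 29.
  At 29: no left child.
  At 29: go right to 1.
    Visit 1.
    At 1: go left to 3.
      Visit 3.
      At 3: go left to 36.
        36 is a leaf — visit 36.
      At 3: no right child.
    At 1: go right to 23.
      Visit 23.
      At 23: go left to 7.
        7 is a leaf — visit 7.
      At 23: no right child.
At 15: go right to 30.
  Visit 30.
  At 30: go left to 8.
    8 is a leaf — visit 8.
  At 30: go right to 26.
    26 is a leaf — visit 26.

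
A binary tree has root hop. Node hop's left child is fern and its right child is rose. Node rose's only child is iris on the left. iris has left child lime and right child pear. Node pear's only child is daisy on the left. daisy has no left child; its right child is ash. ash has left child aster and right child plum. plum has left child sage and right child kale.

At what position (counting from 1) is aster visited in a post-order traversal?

Post-order visits the left subtree, then the right subtree, then the node.
At hop: go left to fern.
  fern is a leaf — visit fern.
At hop: go right to rose.
  At rose: go left to iris.
    At iris: go left to lime.
      lime is a leaf — visit lime.
    At iris: go right to pear.
      At pear: go left to daisy.
        At daisy: no left child.
        At daisy: go right to ash.
          At ash: go left to aster.
            aster is a leaf — visit aster.
          At ash: go right to plum.
            At plum: go left to sage.
              sage is a leaf — visit sage.
            At plum: go right to kale.
              kale is a leaf — visit kale.
            Visit plum.
          Visit ash.
        Visit daisy.
      At pear: no right child.
      Visit pear.
    Visit iris.
  At rose: no right child.
  Visit rose.
Visit hop.
Full post-order sequence: fern, lime, aster, sage, kale, plum, ash, daisy, pear, iris, rose, hop.

3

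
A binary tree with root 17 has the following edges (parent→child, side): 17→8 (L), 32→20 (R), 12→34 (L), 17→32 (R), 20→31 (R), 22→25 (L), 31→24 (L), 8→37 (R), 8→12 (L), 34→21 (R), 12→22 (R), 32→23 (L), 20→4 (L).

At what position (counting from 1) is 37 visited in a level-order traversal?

Level-order visits nodes level by level from the root, left to right within each level.
Level 0: 17
Level 1: 8, 32
Level 2: 12, 37, 23, 20
Level 3: 34, 22, 4, 31
Level 4: 21, 25, 24
Full level-order sequence: 17, 8, 32, 12, 37, 23, 20, 34, 22, 4, 31, 21, 25, 24.

5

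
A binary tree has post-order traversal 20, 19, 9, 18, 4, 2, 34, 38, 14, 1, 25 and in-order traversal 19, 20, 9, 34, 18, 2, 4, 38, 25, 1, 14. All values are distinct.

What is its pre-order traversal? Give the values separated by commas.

25, 38, 34, 9, 19, 20, 2, 18, 4, 1, 14

The last element of post-order is the root; it splits in-order into left and right subtrees.
Root 25: left subtree has 8 nodes {19, 20, 9, 34, 18, 2, 4, 38}, right has 2 {1, 14}.
  Root 38: left subtree has 7 nodes {19, 20, 9, 34, 18, 2, 4}, right has 0 { }.
    Root 34: left subtree has 3 nodes {19, 20, 9}, right has 3 {18, 2, 4}.
      Root 9: left subtree has 2 nodes {19, 20}, right has 0 { }.
        Root 19: left subtree has 0 nodes { }, right has 1 {20}.
      Root 2: left subtree has 1 node {18}, right has 1 {4}.
  Root 1: left subtree has 0 nodes { }, right has 1 {14}.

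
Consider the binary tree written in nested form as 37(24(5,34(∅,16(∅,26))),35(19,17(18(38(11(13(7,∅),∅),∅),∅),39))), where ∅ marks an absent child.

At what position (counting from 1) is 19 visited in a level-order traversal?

6

Level-order visits nodes level by level from the root, left to right within each level.
Level 0: 37
Level 1: 24, 35
Level 2: 5, 34, 19, 17
Level 3: 16, 18, 39
Level 4: 26, 38
Level 5: 11
Level 6: 13
Level 7: 7
Full level-order sequence: 37, 24, 35, 5, 34, 19, 17, 16, 18, 39, 26, 38, 11, 13, 7.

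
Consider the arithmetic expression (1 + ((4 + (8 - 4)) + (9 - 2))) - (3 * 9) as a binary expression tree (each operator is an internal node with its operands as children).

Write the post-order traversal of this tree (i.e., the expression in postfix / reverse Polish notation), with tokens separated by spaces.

Post-order on an expression tree gives postfix notation: for each operator, emit left operand, right operand, then the operator.

1 4 8 4 - + 9 2 - + + 3 9 * -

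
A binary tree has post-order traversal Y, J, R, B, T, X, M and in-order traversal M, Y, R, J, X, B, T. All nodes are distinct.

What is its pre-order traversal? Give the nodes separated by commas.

The last element of post-order is the root; it splits in-order into left and right subtrees.
Root M: left subtree has 0 nodes { }, right has 6 {Y, R, J, X, B, T}.
  Root X: left subtree has 3 nodes {Y, R, J}, right has 2 {B, T}.
    Root R: left subtree has 1 node {Y}, right has 1 {J}.
    Root T: left subtree has 1 node {B}, right has 0 { }.

M, X, R, Y, J, T, B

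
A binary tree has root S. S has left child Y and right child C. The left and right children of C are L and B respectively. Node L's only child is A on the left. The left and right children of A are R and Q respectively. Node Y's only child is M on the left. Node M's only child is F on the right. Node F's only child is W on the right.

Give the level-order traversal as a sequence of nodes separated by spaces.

Level-order visits nodes level by level from the root, left to right within each level.
Level 0: S
Level 1: Y, C
Level 2: M, L, B
Level 3: F, A
Level 4: W, R, Q

S Y C M L B F A W R Q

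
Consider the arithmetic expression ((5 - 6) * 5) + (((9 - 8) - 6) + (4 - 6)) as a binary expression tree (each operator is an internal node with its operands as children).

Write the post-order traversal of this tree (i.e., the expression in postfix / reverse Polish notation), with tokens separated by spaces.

Post-order on an expression tree gives postfix notation: for each operator, emit left operand, right operand, then the operator.

5 6 - 5 * 9 8 - 6 - 4 6 - + +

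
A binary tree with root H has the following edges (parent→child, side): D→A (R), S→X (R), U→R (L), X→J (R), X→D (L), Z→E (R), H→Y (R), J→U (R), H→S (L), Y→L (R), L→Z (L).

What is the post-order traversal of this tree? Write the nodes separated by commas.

A, D, R, U, J, X, S, E, Z, L, Y, H

Post-order visits the left subtree, then the right subtree, then the node.
At H: go left to S.
  At S: no left child.
  At S: go right to X.
    At X: go left to D.
      At D: no left child.
      At D: go right to A.
        A is a leaf — visit A.
      Visit D.
    At X: go right to J.
      At J: no left child.
      At J: go right to U.
        At U: go left to R.
          R is a leaf — visit R.
        At U: no right child.
        Visit U.
      Visit J.
    Visit X.
  Visit S.
At H: go right to Y.
  At Y: no left child.
  At Y: go right to L.
    At L: go left to Z.
      At Z: no left child.
      At Z: go right to E.
        E is a leaf — visit E.
      Visit Z.
    At L: no right child.
    Visit L.
  Visit Y.
Visit H.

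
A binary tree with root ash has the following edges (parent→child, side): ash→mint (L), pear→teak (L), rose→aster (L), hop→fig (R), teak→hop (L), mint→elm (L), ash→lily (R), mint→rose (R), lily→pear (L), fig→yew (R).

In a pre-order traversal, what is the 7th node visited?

pear

Pre-order visits the node, then its left subtree, then its right subtree.
Visit ash.
At ash: go left to mint.
  Visit mint.
  At mint: go left to elm.
    elm is a leaf — visit elm.
  At mint: go right to rose.
    Visit rose.
    At rose: go left to aster.
      aster is a leaf — visit aster.
    At rose: no right child.
At ash: go right to lily.
  Visit lily.
  At lily: go left to pear.
    Visit pear.
    At pear: go left to teak.
      Visit teak.
      At teak: go left to hop.
        Visit hop.
        At hop: no left child.
        At hop: go right to fig.
          Visit fig.
          At fig: no left child.
          At fig: go right to yew.
            yew is a leaf — visit yew.
      At teak: no right child.
    At pear: no right child.
  At lily: no right child.
Full pre-order sequence: ash, mint, elm, rose, aster, lily, pear, teak, hop, fig, yew.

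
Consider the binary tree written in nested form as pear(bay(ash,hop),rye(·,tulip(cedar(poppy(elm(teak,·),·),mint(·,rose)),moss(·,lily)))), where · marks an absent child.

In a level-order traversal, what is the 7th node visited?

cedar

Level-order visits nodes level by level from the root, left to right within each level.
Level 0: pear
Level 1: bay, rye
Level 2: ash, hop, tulip
Level 3: cedar, moss
Level 4: poppy, mint, lily
Level 5: elm, rose
Level 6: teak
Full level-order sequence: pear, bay, rye, ash, hop, tulip, cedar, moss, poppy, mint, lily, elm, rose, teak.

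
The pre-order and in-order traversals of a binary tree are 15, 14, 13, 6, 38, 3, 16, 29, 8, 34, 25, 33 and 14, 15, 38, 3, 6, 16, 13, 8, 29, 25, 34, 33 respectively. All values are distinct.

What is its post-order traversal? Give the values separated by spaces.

The first element of pre-order is the root; it splits in-order into left and right subtrees.
Root 15: left subtree has 1 node {14}, right has 10 {38, 3, 6, 16, 13, 8, 29, 25, 34, 33}.
  Root 13: left subtree has 4 nodes {38, 3, 6, 16}, right has 5 {8, 29, 25, 34, 33}.
    Root 6: left subtree has 2 nodes {38, 3}, right has 1 {16}.
      Root 38: left subtree has 0 nodes { }, right has 1 {3}.
    Root 29: left subtree has 1 node {8}, right has 3 {25, 34, 33}.
      Root 34: left subtree has 1 node {25}, right has 1 {33}.

14 3 38 16 6 8 25 33 34 29 13 15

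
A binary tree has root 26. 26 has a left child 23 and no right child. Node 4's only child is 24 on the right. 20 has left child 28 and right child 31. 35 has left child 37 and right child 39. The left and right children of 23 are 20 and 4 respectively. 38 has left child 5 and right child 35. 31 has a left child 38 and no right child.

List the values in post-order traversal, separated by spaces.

Post-order visits the left subtree, then the right subtree, then the node.
At 26: go left to 23.
  At 23: go left to 20.
    At 20: go left to 28.
      28 is a leaf — visit 28.
    At 20: go right to 31.
      At 31: go left to 38.
        At 38: go left to 5.
          5 is a leaf — visit 5.
        At 38: go right to 35.
          At 35: go left to 37.
            37 is a leaf — visit 37.
          At 35: go right to 39.
            39 is a leaf — visit 39.
          Visit 35.
        Visit 38.
      At 31: no right child.
      Visit 31.
    Visit 20.
  At 23: go right to 4.
    At 4: no left child.
    At 4: go right to 24.
      24 is a leaf — visit 24.
    Visit 4.
  Visit 23.
At 26: no right child.
Visit 26.

28 5 37 39 35 38 31 20 24 4 23 26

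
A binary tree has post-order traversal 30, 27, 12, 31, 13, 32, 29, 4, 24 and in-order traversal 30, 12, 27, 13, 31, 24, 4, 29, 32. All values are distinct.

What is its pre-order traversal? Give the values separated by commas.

24, 13, 12, 30, 27, 31, 4, 29, 32

The last element of post-order is the root; it splits in-order into left and right subtrees.
Root 24: left subtree has 5 nodes {30, 12, 27, 13, 31}, right has 3 {4, 29, 32}.
  Root 13: left subtree has 3 nodes {30, 12, 27}, right has 1 {31}.
    Root 12: left subtree has 1 node {30}, right has 1 {27}.
  Root 4: left subtree has 0 nodes { }, right has 2 {29, 32}.
    Root 29: left subtree has 0 nodes { }, right has 1 {32}.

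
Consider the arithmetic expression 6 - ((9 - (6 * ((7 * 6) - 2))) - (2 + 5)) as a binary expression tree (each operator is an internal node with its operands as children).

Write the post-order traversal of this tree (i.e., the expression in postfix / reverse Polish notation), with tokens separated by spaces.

Post-order on an expression tree gives postfix notation: for each operator, emit left operand, right operand, then the operator.

6 9 6 7 6 * 2 - * - 2 5 + - -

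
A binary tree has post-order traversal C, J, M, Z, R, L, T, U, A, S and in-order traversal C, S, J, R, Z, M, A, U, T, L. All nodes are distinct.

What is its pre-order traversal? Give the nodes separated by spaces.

The last element of post-order is the root; it splits in-order into left and right subtrees.
Root S: left subtree has 1 node {C}, right has 8 {J, R, Z, M, A, U, T, L}.
  Root A: left subtree has 4 nodes {J, R, Z, M}, right has 3 {U, T, L}.
    Root R: left subtree has 1 node {J}, right has 2 {Z, M}.
      Root Z: left subtree has 0 nodes { }, right has 1 {M}.
    Root U: left subtree has 0 nodes { }, right has 2 {T, L}.
      Root T: left subtree has 0 nodes { }, right has 1 {L}.

S C A R J Z M U T L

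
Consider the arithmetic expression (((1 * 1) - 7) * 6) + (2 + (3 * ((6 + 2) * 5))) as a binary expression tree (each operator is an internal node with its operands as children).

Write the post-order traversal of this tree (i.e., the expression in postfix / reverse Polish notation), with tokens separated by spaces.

1 1 * 7 - 6 * 2 3 6 2 + 5 * * + +

Post-order on an expression tree gives postfix notation: for each operator, emit left operand, right operand, then the operator.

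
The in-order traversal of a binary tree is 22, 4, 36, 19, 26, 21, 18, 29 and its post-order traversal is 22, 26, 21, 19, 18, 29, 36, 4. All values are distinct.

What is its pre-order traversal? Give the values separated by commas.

4, 22, 36, 29, 18, 19, 21, 26

The last element of post-order is the root; it splits in-order into left and right subtrees.
Root 4: left subtree has 1 node {22}, right has 6 {36, 19, 26, 21, 18, 29}.
  Root 36: left subtree has 0 nodes { }, right has 5 {19, 26, 21, 18, 29}.
    Root 29: left subtree has 4 nodes {19, 26, 21, 18}, right has 0 { }.
      Root 18: left subtree has 3 nodes {19, 26, 21}, right has 0 { }.
        Root 19: left subtree has 0 nodes { }, right has 2 {26, 21}.
          Root 21: left subtree has 1 node {26}, right has 0 { }.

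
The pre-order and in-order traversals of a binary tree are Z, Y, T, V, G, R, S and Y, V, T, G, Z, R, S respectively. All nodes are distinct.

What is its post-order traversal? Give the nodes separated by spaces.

V G T Y S R Z

The first element of pre-order is the root; it splits in-order into left and right subtrees.
Root Z: left subtree has 4 nodes {Y, V, T, G}, right has 2 {R, S}.
  Root Y: left subtree has 0 nodes { }, right has 3 {V, T, G}.
    Root T: left subtree has 1 node {V}, right has 1 {G}.
  Root R: left subtree has 0 nodes { }, right has 1 {S}.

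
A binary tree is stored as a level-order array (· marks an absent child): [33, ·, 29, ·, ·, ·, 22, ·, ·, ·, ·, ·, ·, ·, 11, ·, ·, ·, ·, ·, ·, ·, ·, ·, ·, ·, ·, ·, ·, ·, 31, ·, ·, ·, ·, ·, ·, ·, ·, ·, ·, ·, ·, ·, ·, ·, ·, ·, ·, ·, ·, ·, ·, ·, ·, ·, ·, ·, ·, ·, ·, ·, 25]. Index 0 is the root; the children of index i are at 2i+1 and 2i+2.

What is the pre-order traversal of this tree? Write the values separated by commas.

Pre-order visits the node, then its left subtree, then its right subtree.
Visit 33.
At 33: no left child.
At 33: go right to 29.
  Visit 29.
  At 29: no left child.
  At 29: go right to 22.
    Visit 22.
    At 22: no left child.
    At 22: go right to 11.
      Visit 11.
      At 11: no left child.
      At 11: go right to 31.
        Visit 31.
        At 31: no left child.
        At 31: go right to 25.
          25 is a leaf — visit 25.

33, 29, 22, 11, 31, 25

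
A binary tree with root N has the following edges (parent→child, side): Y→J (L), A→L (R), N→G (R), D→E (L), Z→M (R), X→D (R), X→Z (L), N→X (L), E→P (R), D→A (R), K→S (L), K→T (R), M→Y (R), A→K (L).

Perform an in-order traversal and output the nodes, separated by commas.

Z, M, J, Y, X, E, P, D, S, K, T, A, L, N, G

In-order visits the left subtree, then the node, then the right subtree.
At N: go left to X.
  At X: go left to Z.
    At Z: no left child.
    Visit Z.
    At Z: go right to M.
      At M: no left child.
      Visit M.
      At M: go right to Y.
        At Y: go left to J.
          J is a leaf — visit J.
        Visit Y.
        At Y: no right child.
  Visit X.
  At X: go right to D.
    At D: go left to E.
      At E: no left child.
      Visit E.
      At E: go right to P.
        P is a leaf — visit P.
    Visit D.
    At D: go right to A.
      At A: go left to K.
        At K: go left to S.
          S is a leaf — visit S.
        Visit K.
        At K: go right to T.
          T is a leaf — visit T.
      Visit A.
      At A: go right to L.
        L is a leaf — visit L.
Visit N.
At N: go right to G.
  G is a leaf — visit G.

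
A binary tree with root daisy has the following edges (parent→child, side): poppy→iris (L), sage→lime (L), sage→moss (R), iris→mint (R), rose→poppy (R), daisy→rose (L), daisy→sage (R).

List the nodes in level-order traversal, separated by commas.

Level-order visits nodes level by level from the root, left to right within each level.
Level 0: daisy
Level 1: rose, sage
Level 2: poppy, lime, moss
Level 3: iris
Level 4: mint

daisy, rose, sage, poppy, lime, moss, iris, mint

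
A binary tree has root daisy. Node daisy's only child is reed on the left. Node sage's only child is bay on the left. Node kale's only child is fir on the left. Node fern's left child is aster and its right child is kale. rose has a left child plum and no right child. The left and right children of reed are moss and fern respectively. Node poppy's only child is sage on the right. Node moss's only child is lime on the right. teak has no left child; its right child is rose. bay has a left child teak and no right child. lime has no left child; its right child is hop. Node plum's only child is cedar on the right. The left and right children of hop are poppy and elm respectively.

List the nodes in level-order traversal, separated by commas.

Level-order visits nodes level by level from the root, left to right within each level.
Level 0: daisy
Level 1: reed
Level 2: moss, fern
Level 3: lime, aster, kale
Level 4: hop, fir
Level 5: poppy, elm
Level 6: sage
Level 7: bay
Level 8: teak
Level 9: rose
Level 10: plum
Level 11: cedar

daisy, reed, moss, fern, lime, aster, kale, hop, fir, poppy, elm, sage, bay, teak, rose, plum, cedar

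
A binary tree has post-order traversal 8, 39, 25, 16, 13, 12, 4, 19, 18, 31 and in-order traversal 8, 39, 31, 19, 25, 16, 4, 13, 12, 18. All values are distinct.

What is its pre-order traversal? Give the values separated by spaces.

31 39 8 18 19 4 16 25 12 13

The last element of post-order is the root; it splits in-order into left and right subtrees.
Root 31: left subtree has 2 nodes {8, 39}, right has 7 {19, 25, 16, 4, 13, 12, 18}.
  Root 39: left subtree has 1 node {8}, right has 0 { }.
  Root 18: left subtree has 6 nodes {19, 25, 16, 4, 13, 12}, right has 0 { }.
    Root 19: left subtree has 0 nodes { }, right has 5 {25, 16, 4, 13, 12}.
      Root 4: left subtree has 2 nodes {25, 16}, right has 2 {13, 12}.
        Root 16: left subtree has 1 node {25}, right has 0 { }.
        Root 12: left subtree has 1 node {13}, right has 0 { }.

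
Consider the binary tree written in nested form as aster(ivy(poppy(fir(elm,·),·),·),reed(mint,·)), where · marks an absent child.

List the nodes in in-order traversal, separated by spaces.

elm fir poppy ivy aster mint reed

In-order visits the left subtree, then the node, then the right subtree.
At aster: go left to ivy.
  At ivy: go left to poppy.
    At poppy: go left to fir.
      At fir: go left to elm.
        elm is a leaf — visit elm.
      Visit fir.
      At fir: no right child.
    Visit poppy.
    At poppy: no right child.
  Visit ivy.
  At ivy: no right child.
Visit aster.
At aster: go right to reed.
  At reed: go left to mint.
    mint is a leaf — visit mint.
  Visit reed.
  At reed: no right child.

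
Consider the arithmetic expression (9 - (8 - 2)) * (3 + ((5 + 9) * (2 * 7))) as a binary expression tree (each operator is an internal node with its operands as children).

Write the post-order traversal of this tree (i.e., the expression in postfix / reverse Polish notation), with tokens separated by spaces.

9 8 2 - - 3 5 9 + 2 7 * * + *

Post-order on an expression tree gives postfix notation: for each operator, emit left operand, right operand, then the operator.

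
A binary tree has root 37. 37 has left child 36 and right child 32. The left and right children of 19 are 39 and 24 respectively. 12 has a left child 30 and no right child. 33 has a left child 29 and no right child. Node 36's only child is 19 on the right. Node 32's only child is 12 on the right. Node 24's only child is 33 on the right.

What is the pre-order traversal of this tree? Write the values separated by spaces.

37 36 19 39 24 33 29 32 12 30

Pre-order visits the node, then its left subtree, then its right subtree.
Visit 37.
At 37: go left to 36.
  Visit 36.
  At 36: no left child.
  At 36: go right to 19.
    Visit 19.
    At 19: go left to 39.
      39 is a leaf — visit 39.
    At 19: go right to 24.
      Visit 24.
      At 24: no left child.
      At 24: go right to 33.
        Visit 33.
        At 33: go left to 29.
          29 is a leaf — visit 29.
        At 33: no right child.
At 37: go right to 32.
  Visit 32.
  At 32: no left child.
  At 32: go right to 12.
    Visit 12.
    At 12: go left to 30.
      30 is a leaf — visit 30.
    At 12: no right child.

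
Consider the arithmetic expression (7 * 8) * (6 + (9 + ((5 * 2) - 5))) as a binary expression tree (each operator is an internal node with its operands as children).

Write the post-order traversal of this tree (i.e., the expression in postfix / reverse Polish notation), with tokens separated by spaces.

7 8 * 6 9 5 2 * 5 - + + *

Post-order on an expression tree gives postfix notation: for each operator, emit left operand, right operand, then the operator.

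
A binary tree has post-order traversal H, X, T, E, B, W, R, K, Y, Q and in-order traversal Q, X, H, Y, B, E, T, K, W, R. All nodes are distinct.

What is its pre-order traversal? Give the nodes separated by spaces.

Q Y X H K B E T R W

The last element of post-order is the root; it splits in-order into left and right subtrees.
Root Q: left subtree has 0 nodes { }, right has 9 {X, H, Y, B, E, T, K, W, R}.
  Root Y: left subtree has 2 nodes {X, H}, right has 6 {B, E, T, K, W, R}.
    Root X: left subtree has 0 nodes { }, right has 1 {H}.
    Root K: left subtree has 3 nodes {B, E, T}, right has 2 {W, R}.
      Root B: left subtree has 0 nodes { }, right has 2 {E, T}.
        Root E: left subtree has 0 nodes { }, right has 1 {T}.
      Root R: left subtree has 1 node {W}, right has 0 { }.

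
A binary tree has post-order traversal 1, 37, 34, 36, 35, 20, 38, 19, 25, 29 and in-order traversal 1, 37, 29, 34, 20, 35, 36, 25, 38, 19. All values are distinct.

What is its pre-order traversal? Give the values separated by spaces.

29 37 1 25 20 34 35 36 19 38

The last element of post-order is the root; it splits in-order into left and right subtrees.
Root 29: left subtree has 2 nodes {1, 37}, right has 7 {34, 20, 35, 36, 25, 38, 19}.
  Root 37: left subtree has 1 node {1}, right has 0 { }.
  Root 25: left subtree has 4 nodes {34, 20, 35, 36}, right has 2 {38, 19}.
    Root 20: left subtree has 1 node {34}, right has 2 {35, 36}.
      Root 35: left subtree has 0 nodes { }, right has 1 {36}.
    Root 19: left subtree has 1 node {38}, right has 0 { }.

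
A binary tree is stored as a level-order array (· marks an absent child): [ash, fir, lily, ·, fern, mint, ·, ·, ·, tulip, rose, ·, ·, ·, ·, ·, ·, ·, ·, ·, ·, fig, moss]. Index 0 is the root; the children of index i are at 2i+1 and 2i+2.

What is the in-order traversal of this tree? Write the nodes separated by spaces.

In-order visits the left subtree, then the node, then the right subtree.
At ash: go left to fir.
  At fir: no left child.
  Visit fir.
  At fir: go right to fern.
    At fern: go left to tulip.
      tulip is a leaf — visit tulip.
    Visit fern.
    At fern: go right to rose.
      At rose: go left to fig.
        fig is a leaf — visit fig.
      Visit rose.
      At rose: go right to moss.
        moss is a leaf — visit moss.
Visit ash.
At ash: go right to lily.
  At lily: go left to mint.
    mint is a leaf — visit mint.
  Visit lily.
  At lily: no right child.

fir tulip fern fig rose moss ash mint lily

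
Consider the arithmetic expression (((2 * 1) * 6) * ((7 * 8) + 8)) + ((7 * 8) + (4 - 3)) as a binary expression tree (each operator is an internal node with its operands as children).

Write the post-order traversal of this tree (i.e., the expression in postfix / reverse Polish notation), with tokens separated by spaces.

Post-order on an expression tree gives postfix notation: for each operator, emit left operand, right operand, then the operator.

2 1 * 6 * 7 8 * 8 + * 7 8 * 4 3 - + +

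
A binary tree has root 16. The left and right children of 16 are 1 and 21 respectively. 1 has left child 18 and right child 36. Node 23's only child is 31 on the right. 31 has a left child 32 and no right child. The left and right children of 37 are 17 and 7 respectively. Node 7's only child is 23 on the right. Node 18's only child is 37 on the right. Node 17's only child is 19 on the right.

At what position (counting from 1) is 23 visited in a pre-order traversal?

8

Pre-order visits the node, then its left subtree, then its right subtree.
Visit 16.
At 16: go left to 1.
  Visit 1.
  At 1: go left to 18.
    Visit 18.
    At 18: no left child.
    At 18: go right to 37.
      Visit 37.
      At 37: go left to 17.
        Visit 17.
        At 17: no left child.
        At 17: go right to 19.
          19 is a leaf — visit 19.
      At 37: go right to 7.
        Visit 7.
        At 7: no left child.
        At 7: go right to 23.
          Visit 23.
          At 23: no left child.
          At 23: go right to 31.
            Visit 31.
            At 31: go left to 32.
              32 is a leaf — visit 32.
            At 31: no right child.
  At 1: go right to 36.
    36 is a leaf — visit 36.
At 16: go right to 21.
  21 is a leaf — visit 21.
Full pre-order sequence: 16, 1, 18, 37, 17, 19, 7, 23, 31, 32, 36, 21.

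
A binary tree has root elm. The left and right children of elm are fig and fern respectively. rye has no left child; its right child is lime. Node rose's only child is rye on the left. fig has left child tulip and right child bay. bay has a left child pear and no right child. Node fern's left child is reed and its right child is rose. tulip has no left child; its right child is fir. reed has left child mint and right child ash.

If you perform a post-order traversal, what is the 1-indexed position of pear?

Post-order visits the left subtree, then the right subtree, then the node.
At elm: go left to fig.
  At fig: go left to tulip.
    At tulip: no left child.
    At tulip: go right to fir.
      fir is a leaf — visit fir.
    Visit tulip.
  At fig: go right to bay.
    At bay: go left to pear.
      pear is a leaf — visit pear.
    At bay: no right child.
    Visit bay.
  Visit fig.
At elm: go right to fern.
  At fern: go left to reed.
    At reed: go left to mint.
      mint is a leaf — visit mint.
    At reed: go right to ash.
      ash is a leaf — visit ash.
    Visit reed.
  At fern: go right to rose.
    At rose: go left to rye.
      At rye: no left child.
      At rye: go right to lime.
        lime is a leaf — visit lime.
      Visit rye.
    At rose: no right child.
    Visit rose.
  Visit fern.
Visit elm.
Full post-order sequence: fir, tulip, pear, bay, fig, mint, ash, reed, lime, rye, rose, fern, elm.

3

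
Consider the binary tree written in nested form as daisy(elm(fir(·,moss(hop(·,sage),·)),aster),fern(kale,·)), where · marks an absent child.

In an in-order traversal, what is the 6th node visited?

aster

In-order visits the left subtree, then the node, then the right subtree.
At daisy: go left to elm.
  At elm: go left to fir.
    At fir: no left child.
    Visit fir.
    At fir: go right to moss.
      At moss: go left to hop.
        At hop: no left child.
        Visit hop.
        At hop: go right to sage.
          sage is a leaf — visit sage.
      Visit moss.
      At moss: no right child.
  Visit elm.
  At elm: go right to aster.
    aster is a leaf — visit aster.
Visit daisy.
At daisy: go right to fern.
  At fern: go left to kale.
    kale is a leaf — visit kale.
  Visit fern.
  At fern: no right child.
Full in-order sequence: fir, hop, sage, moss, elm, aster, daisy, kale, fern.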